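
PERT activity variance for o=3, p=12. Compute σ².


σ² = ((p - o) / 6)² = (p - o)² / 36
= (12 - 3)² / 36
= 9² / 36
= 81 / 36
= 2.2500


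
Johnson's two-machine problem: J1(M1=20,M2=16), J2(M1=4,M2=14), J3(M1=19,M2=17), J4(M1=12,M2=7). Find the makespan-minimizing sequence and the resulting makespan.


Johnson's rule:
Group 1 (M1≤M2, sort by M1): ['J2']
Group 2 (M1>M2, sort desc M2): ['J3', 'J1', 'J4']
Sequence: J2 → J3 → J1 → J4
Makespan calculation:
  J2: M1 done=4, M2 done=18
  J3: M1 done=23, M2 done=40
  J1: M1 done=43, M2 done=59
  J4: M1 done=55, M2 done=66
= Sequence: J2 → J3 → J1 → J4, Makespan: 66


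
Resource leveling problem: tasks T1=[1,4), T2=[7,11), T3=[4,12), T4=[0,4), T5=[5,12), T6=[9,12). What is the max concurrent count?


Check each time point for overlaps:
  t=9: 4 tasks active (T2, T3, T5, T6)
Max concurrent = 4


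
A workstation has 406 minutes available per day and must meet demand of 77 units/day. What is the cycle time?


Cycle time = available time / demand
= 406 / 77
= 5.27 min/unit


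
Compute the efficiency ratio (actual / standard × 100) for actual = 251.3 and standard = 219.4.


Efficiency = (actual / standard) × 100
= (251.3 / 219.4) × 100
= 114.5%


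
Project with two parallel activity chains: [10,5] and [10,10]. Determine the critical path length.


Path A: 10 + 5 = 15
Path B: 10 + 10 = 20
Critical path = longest = max(15, 20)
= 20 (Path B)


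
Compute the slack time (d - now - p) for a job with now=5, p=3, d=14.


Slack = due - current_time - processing
= 14 - 5 - 3
= 6


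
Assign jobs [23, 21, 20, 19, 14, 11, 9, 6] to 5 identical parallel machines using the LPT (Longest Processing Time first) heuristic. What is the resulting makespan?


Jobs (LPT sorted): [23, 21, 20, 19, 14, 11, 9, 6]
Machines: 5
  J=23 → Machine 1 (load: 0+23=23)
  J=21 → Machine 2 (load: 0+21=21)
  J=20 → Machine 3 (load: 0+20=20)
  J=19 → Machine 4 (load: 0+19=19)
  J=14 → Machine 5 (load: 0+14=14)
  J=11 → Machine 5 (load: 14+11=25)
  J=9 → Machine 4 (load: 19+9=28)
  J=6 → Machine 3 (load: 20+6=26)
Machine loads: [23, 21, 26, 28, 25]
Makespan = max = 28 time units


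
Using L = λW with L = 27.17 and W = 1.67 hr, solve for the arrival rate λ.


Little's law: L = λW → λ = L / W
= 27.17 / 1.67
= 16.27 per hour


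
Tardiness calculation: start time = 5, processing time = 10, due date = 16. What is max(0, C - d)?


Completion = start + processing = 5 + 10 = 15
Tardiness = max(0, C - d) = max(0, 15 - 16)
= max(0, -1)
= 0


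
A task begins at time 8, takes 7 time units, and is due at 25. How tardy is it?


Completion = start + processing = 8 + 7 = 15
Tardiness = max(0, C - d) = max(0, 15 - 25)
= max(0, -10)
= 0


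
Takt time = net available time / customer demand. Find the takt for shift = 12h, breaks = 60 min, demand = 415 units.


Available = 12×60 - 60 = 660 min
Takt time = 660 / 415
= 1.59 min/unit


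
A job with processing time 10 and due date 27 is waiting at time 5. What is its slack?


Slack = due - current_time - processing
= 27 - 5 - 10
= 12


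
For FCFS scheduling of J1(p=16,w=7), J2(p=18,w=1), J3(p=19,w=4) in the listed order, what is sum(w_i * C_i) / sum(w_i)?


Completion times:
  J1: C=16, w×C=7×16=112
  J2: C=34, w×C=1×34=34
  J3: C=53, w×C=4×53=212
Sum w×C = 358
Sum w = 12
Weighted avg = 358/12
= 29.83


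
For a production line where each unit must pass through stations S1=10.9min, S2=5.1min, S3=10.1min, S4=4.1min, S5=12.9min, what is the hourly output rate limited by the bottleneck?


Bottleneck = longest station time
Station times: [10.9, 5.1, 10.1, 4.1, 12.9]
Max = 12.9 min
Rate = 60 / 12.9
= 4.65 units/hour (bottleneck: 12.9min)


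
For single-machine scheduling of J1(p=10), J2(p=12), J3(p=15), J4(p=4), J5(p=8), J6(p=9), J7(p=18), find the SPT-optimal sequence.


SPT: sort by shortest processing time
  J4: p=4
  J5: p=8
  J6: p=9
  J1: p=10
  J2: p=12
  J3: p=15
  J7: p=18
Order: J4 → J5 → J6 → J1 → J2 → J3 → J7


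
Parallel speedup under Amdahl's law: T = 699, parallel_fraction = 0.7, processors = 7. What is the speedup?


Amdahl's law: T_p = T × ((1-p) + p/N)
= 699 × ((1-0.7) + 0.7/7)
= 699 × (0.30 + 0.1000)
= 699 × 0.4000
= 279.60
Speedup = 699/279.60
= 2.50×


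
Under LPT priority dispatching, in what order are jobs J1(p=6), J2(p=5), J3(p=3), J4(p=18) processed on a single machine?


LPT: sort by longest processing time first
  J4: p=18
  J1: p=6
  J2: p=5
  J3: p=3
Order: J4 → J1 → J2 → J3


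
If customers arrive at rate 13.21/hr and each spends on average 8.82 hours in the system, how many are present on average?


Little's law: L = λ × W
= 13.21 × 8.82
= 116.51


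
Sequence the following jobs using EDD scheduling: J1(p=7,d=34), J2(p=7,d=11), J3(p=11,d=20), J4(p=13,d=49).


EDD: sort by earliest due date
  J2: d=11, p=7
  J3: d=20, p=11
  J1: d=34, p=7
  J4: d=49, p=13
Order: J2 → J3 → J1 → J4


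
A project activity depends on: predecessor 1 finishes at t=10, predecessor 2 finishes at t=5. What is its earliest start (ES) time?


ES = max of all predecessor completion times
Predecessors: [10, 5]
ES = max(10, 5)
= 10


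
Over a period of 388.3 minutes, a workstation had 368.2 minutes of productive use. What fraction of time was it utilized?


Utilization = busy / total × 100
= 368.2 / 388.3 × 100
= 94.8%


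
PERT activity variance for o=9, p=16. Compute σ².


σ² = ((p - o) / 6)² = (p - o)² / 36
= (16 - 9)² / 36
= 7² / 36
= 49 / 36
= 1.3611


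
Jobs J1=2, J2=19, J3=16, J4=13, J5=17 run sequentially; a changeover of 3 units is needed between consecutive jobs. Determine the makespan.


Makespan = Σ processing + (n-1) × setup
= (2 + 19 + 16 + 13 + 17) + (5-1)×3
= 67 + 12
= 79 time units


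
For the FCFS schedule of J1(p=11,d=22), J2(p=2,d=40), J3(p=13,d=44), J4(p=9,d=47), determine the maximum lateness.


Lateness per job (L = C - d):
  J1: C=11, d=22, L=-11
  J2: C=13, d=40, L=-27
  J3: C=26, d=44, L=-18
  J4: C=35, d=47, L=-12
Lmax = max(-11, -27, -18, -12)
= -11


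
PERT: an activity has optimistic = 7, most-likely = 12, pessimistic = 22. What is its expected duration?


te = (o + 4m + p) / 6
= (7 + 4×12 + 22) / 6
= (7 + 48 + 22) / 6
= 77 / 6
= 12.83


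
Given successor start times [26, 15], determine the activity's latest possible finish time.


LF = min of all successor start times
Successors start at: [26, 15]
LF = min(26, 15)
= 15


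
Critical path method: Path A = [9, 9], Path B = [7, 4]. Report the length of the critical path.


Path A: 9 + 9 = 18
Path B: 7 + 4 = 11
Critical path = longest = max(18, 11)
= 18 (Path A)


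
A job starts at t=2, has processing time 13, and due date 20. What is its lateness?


Completion = 2 + 13 = 15
Lateness = C - d = 15 - 20
= -5


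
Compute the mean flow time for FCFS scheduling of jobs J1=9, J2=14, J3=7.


Completion times:
  J1: completes at 9
  J2: completes at 23
  J3: completes at 30
Sum = 62
Average = 62/3
= 20.67


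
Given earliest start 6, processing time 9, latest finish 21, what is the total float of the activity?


EF = ES + duration = 6 + 9 = 15
LS = LF - duration = 21 - 9 = 12
Total Float = LF - EF = 21 - 15
(or LS - ES = 12 - 6)
= 6


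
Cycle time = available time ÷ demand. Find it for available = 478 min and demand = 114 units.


Cycle time = available time / demand
= 478 / 114
= 4.19 min/unit


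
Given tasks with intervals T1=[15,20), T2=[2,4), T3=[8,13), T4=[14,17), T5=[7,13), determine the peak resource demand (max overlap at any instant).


Check each time point for overlaps:
  t=8: 2 tasks active (T3, T5)
Max concurrent = 2


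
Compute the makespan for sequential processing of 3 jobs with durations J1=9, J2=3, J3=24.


Sequential makespan: sum all processing times
= 9 + 3 + 24
= 36 time units


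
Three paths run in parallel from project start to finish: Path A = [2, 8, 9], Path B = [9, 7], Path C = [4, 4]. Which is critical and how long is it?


Path A: 2 + 8 + 9 = 19
Path B: 9 + 7 = 16
Path C: 4 + 4 = 8
Critical path = longest = max(19, 16, 8)
= 19 (Path A)


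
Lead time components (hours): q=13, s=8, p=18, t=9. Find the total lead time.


Lead time = queue + setup + processing + transit
= 13 + 8 + 18 + 9
= 48 hours


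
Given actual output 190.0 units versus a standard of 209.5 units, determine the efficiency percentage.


Efficiency = (actual / standard) × 100
= (190.0 / 209.5) × 100
= 90.7%


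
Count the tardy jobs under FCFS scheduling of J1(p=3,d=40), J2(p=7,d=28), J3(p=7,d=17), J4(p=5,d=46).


Completion vs due date:
  J1: C=3, d=40 → on time
  J2: C=10, d=28 → on time
  J3: C=17, d=17 → on time
  J4: C=22, d=46 → on time
Tardy jobs: none
Count = 0


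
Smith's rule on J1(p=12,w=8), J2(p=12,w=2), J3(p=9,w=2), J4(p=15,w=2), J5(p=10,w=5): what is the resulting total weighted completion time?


WSPT order (by p/w): J1 → J5 → J3 → J2 → J4
  J1: C=12, w·C=8×12=96
  J5: C=22, w·C=5×22=110
  J3: C=31, w·C=2×31=62
  J2: C=43, w·C=2×43=86
  J4: C=58, w·C=2×58=116
Σ w·C = 470
= 470


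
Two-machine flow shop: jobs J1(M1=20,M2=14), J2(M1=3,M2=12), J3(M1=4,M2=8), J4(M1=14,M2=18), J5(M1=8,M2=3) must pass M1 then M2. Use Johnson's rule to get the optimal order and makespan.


Johnson's rule:
Group 1 (M1≤M2, sort by M1): ['J2', 'J3', 'J4']
Group 2 (M1>M2, sort desc M2): ['J1', 'J5']
Sequence: J2 → J3 → J4 → J1 → J5
Makespan calculation:
  J2: M1 done=3, M2 done=15
  J3: M1 done=7, M2 done=23
  J4: M1 done=21, M2 done=41
  J1: M1 done=41, M2 done=55
  J5: M1 done=49, M2 done=58
= Sequence: J2 → J3 → J4 → J1 → J5, Makespan: 58


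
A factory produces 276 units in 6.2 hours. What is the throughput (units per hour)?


Throughput = units / time
= 276 / 6.2
= 44.5 units/hour


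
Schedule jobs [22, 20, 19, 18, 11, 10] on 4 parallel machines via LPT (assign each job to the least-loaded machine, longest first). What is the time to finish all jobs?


Jobs (LPT sorted): [22, 20, 19, 18, 11, 10]
Machines: 4
  J=22 → Machine 1 (load: 0+22=22)
  J=20 → Machine 2 (load: 0+20=20)
  J=19 → Machine 3 (load: 0+19=19)
  J=18 → Machine 4 (load: 0+18=18)
  J=11 → Machine 4 (load: 18+11=29)
  J=10 → Machine 3 (load: 19+10=29)
Machine loads: [22, 20, 29, 29]
Makespan = max = 29 time units


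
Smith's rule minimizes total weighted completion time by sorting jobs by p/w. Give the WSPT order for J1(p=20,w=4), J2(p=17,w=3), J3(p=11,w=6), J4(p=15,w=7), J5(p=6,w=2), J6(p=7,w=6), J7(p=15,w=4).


WSPT (Smith's rule): sort by p/w ascending
  J6: p/w = 7/6 = 1.167
  J3: p/w = 11/6 = 1.833
  J4: p/w = 15/7 = 2.143
  J5: p/w = 6/2 = 3.000
  J7: p/w = 15/4 = 3.750
  J1: p/w = 20/4 = 5.000
  J2: p/w = 17/3 = 5.667
Order: J6 → J3 → J4 → J5 → J7 → J1 → J2


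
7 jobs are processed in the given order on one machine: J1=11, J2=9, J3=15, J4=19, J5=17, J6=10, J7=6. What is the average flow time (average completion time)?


Completion times:
  J1: completes at 11
  J2: completes at 20
  J3: completes at 35
  J4: completes at 54
  J5: completes at 71
  J6: completes at 81
  J7: completes at 87
Sum = 359
Average = 359/7
= 51.29


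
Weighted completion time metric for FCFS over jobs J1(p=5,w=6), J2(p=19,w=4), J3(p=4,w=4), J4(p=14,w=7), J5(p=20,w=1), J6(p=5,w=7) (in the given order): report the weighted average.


Completion times:
  J1: C=5, w×C=6×5=30
  J2: C=24, w×C=4×24=96
  J3: C=28, w×C=4×28=112
  J4: C=42, w×C=7×42=294
  J5: C=62, w×C=1×62=62
  J6: C=67, w×C=7×67=469
Sum w×C = 1063
Sum w = 29
Weighted avg = 1063/29
= 36.66


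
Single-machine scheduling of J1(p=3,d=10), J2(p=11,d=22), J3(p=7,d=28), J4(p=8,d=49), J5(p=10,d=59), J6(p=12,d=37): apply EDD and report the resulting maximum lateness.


EDD order: J1 → J2 → J3 → J6 → J4 → J5
Completion and lateness:
  J1: C=3, d=10, L=3-10=-7
  J2: C=14, d=22, L=14-22=-8
  J3: C=21, d=28, L=21-28=-7
  J6: C=33, d=37, L=33-37=-4
  J4: C=41, d=49, L=41-49=-8
  J5: C=51, d=59, L=51-59=-8
Lmax = max(-7, -8, -7, -4, -8, -8)
= -4


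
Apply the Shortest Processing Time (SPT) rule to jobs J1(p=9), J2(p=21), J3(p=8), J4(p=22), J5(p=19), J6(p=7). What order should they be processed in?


SPT: sort by shortest processing time
  J6: p=7
  J3: p=8
  J1: p=9
  J5: p=19
  J2: p=21
  J4: p=22
Order: J6 → J3 → J1 → J5 → J2 → J4


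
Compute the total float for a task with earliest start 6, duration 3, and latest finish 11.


EF = ES + duration = 6 + 3 = 9
LS = LF - duration = 11 - 3 = 8
Total Float = LF - EF = 11 - 9
(or LS - ES = 8 - 6)
= 2


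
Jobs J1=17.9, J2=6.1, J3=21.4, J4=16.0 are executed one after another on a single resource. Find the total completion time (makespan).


Sequential makespan: sum all processing times
= 17.9 + 6.1 + 21.4 + 16.0
= 61.4 time units


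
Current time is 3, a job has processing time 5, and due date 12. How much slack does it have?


Slack = due - current_time - processing
= 12 - 3 - 5
= 4


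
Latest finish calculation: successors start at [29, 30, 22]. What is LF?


LF = min of all successor start times
Successors start at: [29, 30, 22]
LF = min(29, 30, 22)
= 22


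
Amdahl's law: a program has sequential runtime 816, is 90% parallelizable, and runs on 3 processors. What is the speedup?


Amdahl's law: T_p = T × ((1-p) + p/N)
= 816 × ((1-0.9) + 0.9/3)
= 816 × (0.10 + 0.3000)
= 816 × 0.4000
= 326.40
Speedup = 816/326.40
= 2.50×


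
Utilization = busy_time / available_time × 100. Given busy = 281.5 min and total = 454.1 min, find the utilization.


Utilization = busy / total × 100
= 281.5 / 454.1 × 100
= 62.0%


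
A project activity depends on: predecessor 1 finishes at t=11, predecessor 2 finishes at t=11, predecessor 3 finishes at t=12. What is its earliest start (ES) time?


ES = max of all predecessor completion times
Predecessors: [11, 11, 12]
ES = max(11, 11, 12)
= 12


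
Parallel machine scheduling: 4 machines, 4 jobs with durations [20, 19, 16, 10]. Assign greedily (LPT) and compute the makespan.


Jobs (LPT sorted): [20, 19, 16, 10]
Machines: 4
  J=20 → Machine 1 (load: 0+20=20)
  J=19 → Machine 2 (load: 0+19=19)
  J=16 → Machine 3 (load: 0+16=16)
  J=10 → Machine 4 (load: 0+10=10)
Machine loads: [20, 19, 16, 10]
Makespan = max = 20 time units


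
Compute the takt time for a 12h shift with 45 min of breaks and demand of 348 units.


Available = 12×60 - 45 = 675 min
Takt time = 675 / 348
= 1.94 min/unit


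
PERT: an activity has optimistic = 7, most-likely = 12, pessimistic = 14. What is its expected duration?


te = (o + 4m + p) / 6
= (7 + 4×12 + 14) / 6
= (7 + 48 + 14) / 6
= 69 / 6
= 11.50


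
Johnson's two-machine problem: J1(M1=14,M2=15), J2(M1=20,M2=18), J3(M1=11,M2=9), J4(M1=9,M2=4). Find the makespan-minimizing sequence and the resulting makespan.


Johnson's rule:
Group 1 (M1≤M2, sort by M1): ['J1']
Group 2 (M1>M2, sort desc M2): ['J2', 'J3', 'J4']
Sequence: J1 → J2 → J3 → J4
Makespan calculation:
  J1: M1 done=14, M2 done=29
  J2: M1 done=34, M2 done=52
  J3: M1 done=45, M2 done=61
  J4: M1 done=54, M2 done=65
= Sequence: J1 → J2 → J3 → J4, Makespan: 65


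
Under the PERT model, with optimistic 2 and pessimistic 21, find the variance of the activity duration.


σ² = ((p - o) / 6)² = (p - o)² / 36
= (21 - 2)² / 36
= 19² / 36
= 361 / 36
= 10.0278


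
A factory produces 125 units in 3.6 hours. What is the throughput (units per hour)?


Throughput = units / time
= 125 / 3.6
= 34.7 units/hour


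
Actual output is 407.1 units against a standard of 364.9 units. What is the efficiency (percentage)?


Efficiency = (actual / standard) × 100
= (407.1 / 364.9) × 100
= 111.6%


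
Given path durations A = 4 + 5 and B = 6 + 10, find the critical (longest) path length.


Path A: 4 + 5 = 9
Path B: 6 + 10 = 16
Critical path = longest = max(9, 16)
= 16 (Path B)


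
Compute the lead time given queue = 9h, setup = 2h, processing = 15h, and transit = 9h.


Lead time = queue + setup + processing + transit
= 9 + 2 + 15 + 9
= 35 hours


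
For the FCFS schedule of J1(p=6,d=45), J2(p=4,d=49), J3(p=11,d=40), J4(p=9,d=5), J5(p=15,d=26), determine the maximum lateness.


Lateness per job (L = C - d):
  J1: C=6, d=45, L=-39
  J2: C=10, d=49, L=-39
  J3: C=21, d=40, L=-19
  J4: C=30, d=5, L=25
  J5: C=45, d=26, L=19
Lmax = max(-39, -39, -19, 25, 19)
= 25


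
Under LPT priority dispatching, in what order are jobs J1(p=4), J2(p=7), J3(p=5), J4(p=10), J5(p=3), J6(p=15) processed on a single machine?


LPT: sort by longest processing time first
  J6: p=15
  J4: p=10
  J2: p=7
  J3: p=5
  J1: p=4
  J5: p=3
Order: J6 → J4 → J2 → J3 → J1 → J5


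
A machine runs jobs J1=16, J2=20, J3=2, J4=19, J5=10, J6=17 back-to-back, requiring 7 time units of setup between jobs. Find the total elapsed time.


Makespan = Σ processing + (n-1) × setup
= (16 + 20 + 2 + 19 + 10 + 17) + (6-1)×7
= 84 + 35
= 119 time units


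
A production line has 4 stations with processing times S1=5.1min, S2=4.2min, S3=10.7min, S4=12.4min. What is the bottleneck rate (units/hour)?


Bottleneck = longest station time
Station times: [5.1, 4.2, 10.7, 12.4]
Max = 12.4 min
Rate = 60 / 12.4
= 4.84 units/hour (bottleneck: 12.4min)


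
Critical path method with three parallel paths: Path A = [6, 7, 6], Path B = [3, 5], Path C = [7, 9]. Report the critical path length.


Path A: 6 + 7 + 6 = 19
Path B: 3 + 5 = 8
Path C: 7 + 9 = 16
Critical path = longest = max(19, 8, 16)
= 19 (Path A)


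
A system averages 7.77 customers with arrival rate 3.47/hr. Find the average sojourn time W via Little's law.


Little's law: L = λW → W = L / λ
= 7.77 / 3.47
= 2.24 hours


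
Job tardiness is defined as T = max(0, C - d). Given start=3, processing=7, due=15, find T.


Completion = start + processing = 3 + 7 = 10
Tardiness = max(0, C - d) = max(0, 10 - 15)
= max(0, -5)
= 0


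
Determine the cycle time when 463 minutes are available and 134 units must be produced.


Cycle time = available time / demand
= 463 / 134
= 3.46 min/unit


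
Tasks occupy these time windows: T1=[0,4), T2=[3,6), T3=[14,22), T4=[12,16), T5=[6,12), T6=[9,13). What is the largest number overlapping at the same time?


Check each time point for overlaps:
  t=3: 2 tasks active (T1, T2)
Max concurrent = 2


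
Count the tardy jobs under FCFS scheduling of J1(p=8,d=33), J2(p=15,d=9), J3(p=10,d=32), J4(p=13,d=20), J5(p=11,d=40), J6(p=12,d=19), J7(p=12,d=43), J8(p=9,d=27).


Completion vs due date:
  J1: C=8, d=33 → on time
  J2: C=23, d=9 → TARDY
  J3: C=33, d=32 → TARDY
  J4: C=46, d=20 → TARDY
  J5: C=57, d=40 → TARDY
  J6: C=69, d=19 → TARDY
  J7: C=81, d=43 → TARDY
  J8: C=90, d=27 → TARDY
Tardy jobs: J2, J3, J4, J5, J6, J7, J8
Count = 7


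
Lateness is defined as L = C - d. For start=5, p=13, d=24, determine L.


Completion = 5 + 13 = 18
Lateness = C - d = 18 - 24
= -6


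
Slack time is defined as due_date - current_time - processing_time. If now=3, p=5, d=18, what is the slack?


Slack = due - current_time - processing
= 18 - 3 - 5
= 10


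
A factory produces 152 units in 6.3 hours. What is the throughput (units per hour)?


Throughput = units / time
= 152 / 6.3
= 24.1 units/hour


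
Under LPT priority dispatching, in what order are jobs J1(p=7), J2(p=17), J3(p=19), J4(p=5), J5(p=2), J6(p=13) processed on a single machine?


LPT: sort by longest processing time first
  J3: p=19
  J2: p=17
  J6: p=13
  J1: p=7
  J4: p=5
  J5: p=2
Order: J3 → J2 → J6 → J1 → J4 → J5


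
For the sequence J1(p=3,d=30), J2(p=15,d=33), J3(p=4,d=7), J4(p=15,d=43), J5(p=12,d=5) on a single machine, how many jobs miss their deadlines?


Completion vs due date:
  J1: C=3, d=30 → on time
  J2: C=18, d=33 → on time
  J3: C=22, d=7 → TARDY
  J4: C=37, d=43 → on time
  J5: C=49, d=5 → TARDY
Tardy jobs: J3, J5
Count = 2


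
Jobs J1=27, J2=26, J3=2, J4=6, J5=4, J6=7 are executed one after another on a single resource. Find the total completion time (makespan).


Sequential makespan: sum all processing times
= 27 + 26 + 2 + 6 + 4 + 7
= 72 time units


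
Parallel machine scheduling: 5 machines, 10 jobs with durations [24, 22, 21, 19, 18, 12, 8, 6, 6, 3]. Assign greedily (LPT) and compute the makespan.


Jobs (LPT sorted): [24, 22, 21, 19, 18, 12, 8, 6, 6, 3]
Machines: 5
  J=24 → Machine 1 (load: 0+24=24)
  J=22 → Machine 2 (load: 0+22=22)
  J=21 → Machine 3 (load: 0+21=21)
  J=19 → Machine 4 (load: 0+19=19)
  J=18 → Machine 5 (load: 0+18=18)
  J=12 → Machine 5 (load: 18+12=30)
  J=8 → Machine 4 (load: 19+8=27)
  J=6 → Machine 3 (load: 21+6=27)
  J=6 → Machine 2 (load: 22+6=28)
  J=3 → Machine 1 (load: 24+3=27)
Machine loads: [27, 28, 27, 27, 30]
Makespan = max = 30 time units


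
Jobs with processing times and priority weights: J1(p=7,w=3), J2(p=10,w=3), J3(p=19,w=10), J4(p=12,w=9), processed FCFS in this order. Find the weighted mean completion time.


Completion times:
  J1: C=7, w×C=3×7=21
  J2: C=17, w×C=3×17=51
  J3: C=36, w×C=10×36=360
  J4: C=48, w×C=9×48=432
Sum w×C = 864
Sum w = 25
Weighted avg = 864/25
= 34.56


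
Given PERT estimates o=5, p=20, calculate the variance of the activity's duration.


σ² = ((p - o) / 6)² = (p - o)² / 36
= (20 - 5)² / 36
= 15² / 36
= 225 / 36
= 6.2500


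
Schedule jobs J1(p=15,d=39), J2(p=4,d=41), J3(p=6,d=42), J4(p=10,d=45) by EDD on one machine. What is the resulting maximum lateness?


EDD order: J1 → J2 → J3 → J4
Completion and lateness:
  J1: C=15, d=39, L=15-39=-24
  J2: C=19, d=41, L=19-41=-22
  J3: C=25, d=42, L=25-42=-17
  J4: C=35, d=45, L=35-45=-10
Lmax = max(-24, -22, -17, -10)
= -10


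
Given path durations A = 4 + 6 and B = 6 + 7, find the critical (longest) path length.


Path A: 4 + 6 = 10
Path B: 6 + 7 = 13
Critical path = longest = max(10, 13)
= 13 (Path B)


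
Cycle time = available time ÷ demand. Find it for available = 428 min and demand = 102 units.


Cycle time = available time / demand
= 428 / 102
= 4.20 min/unit


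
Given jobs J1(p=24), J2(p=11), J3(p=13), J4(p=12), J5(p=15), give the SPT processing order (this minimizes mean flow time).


SPT: sort by shortest processing time
  J2: p=11
  J4: p=12
  J3: p=13
  J5: p=15
  J1: p=24
Order: J2 → J4 → J3 → J5 → J1


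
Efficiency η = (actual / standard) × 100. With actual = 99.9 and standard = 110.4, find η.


Efficiency = (actual / standard) × 100
= (99.9 / 110.4) × 100
= 90.5%


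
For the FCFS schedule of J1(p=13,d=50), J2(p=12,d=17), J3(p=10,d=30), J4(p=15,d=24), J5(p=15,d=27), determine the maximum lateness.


Lateness per job (L = C - d):
  J1: C=13, d=50, L=-37
  J2: C=25, d=17, L=8
  J3: C=35, d=30, L=5
  J4: C=50, d=24, L=26
  J5: C=65, d=27, L=38
Lmax = max(-37, 8, 5, 26, 38)
= 38


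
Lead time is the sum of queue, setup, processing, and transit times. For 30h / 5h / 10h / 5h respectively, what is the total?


Lead time = queue + setup + processing + transit
= 30 + 5 + 10 + 5
= 50 hours


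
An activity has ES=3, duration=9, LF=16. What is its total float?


EF = ES + duration = 3 + 9 = 12
LS = LF - duration = 16 - 9 = 7
Total Float = LF - EF = 16 - 12
(or LS - ES = 7 - 3)
= 4


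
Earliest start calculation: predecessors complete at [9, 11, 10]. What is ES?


ES = max of all predecessor completion times
Predecessors: [9, 11, 10]
ES = max(9, 11, 10)
= 11


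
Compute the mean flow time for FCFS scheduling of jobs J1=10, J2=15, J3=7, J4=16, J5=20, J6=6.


Completion times:
  J1: completes at 10
  J2: completes at 25
  J3: completes at 32
  J4: completes at 48
  J5: completes at 68
  J6: completes at 74
Sum = 257
Average = 257/6
= 42.83


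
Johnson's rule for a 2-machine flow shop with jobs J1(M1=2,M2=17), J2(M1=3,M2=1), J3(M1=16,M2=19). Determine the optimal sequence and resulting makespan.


Johnson's rule:
Group 1 (M1≤M2, sort by M1): ['J1', 'J3']
Group 2 (M1>M2, sort desc M2): ['J2']
Sequence: J1 → J3 → J2
Makespan calculation:
  J1: M1 done=2, M2 done=19
  J3: M1 done=18, M2 done=38
  J2: M1 done=21, M2 done=39
= Sequence: J1 → J3 → J2, Makespan: 39


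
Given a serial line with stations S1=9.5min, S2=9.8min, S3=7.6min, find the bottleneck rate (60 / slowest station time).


Bottleneck = longest station time
Station times: [9.5, 9.8, 7.6]
Max = 9.8 min
Rate = 60 / 9.8
= 6.12 units/hour (bottleneck: 9.8min)


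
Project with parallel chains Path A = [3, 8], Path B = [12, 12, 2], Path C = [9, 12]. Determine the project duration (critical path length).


Path A: 3 + 8 = 11
Path B: 12 + 12 + 2 = 26
Path C: 9 + 12 = 21
Critical path = longest = max(11, 26, 21)
= 26 (Path B)


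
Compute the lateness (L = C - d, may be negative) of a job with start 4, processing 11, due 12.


Completion = 4 + 11 = 15
Lateness = C - d = 15 - 12
= 3


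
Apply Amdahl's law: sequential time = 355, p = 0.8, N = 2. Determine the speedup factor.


Amdahl's law: T_p = T × ((1-p) + p/N)
= 355 × ((1-0.8) + 0.8/2)
= 355 × (0.20 + 0.4000)
= 355 × 0.6000
= 213.00
Speedup = 355/213.00
= 1.67×


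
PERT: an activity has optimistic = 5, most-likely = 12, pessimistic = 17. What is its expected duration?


te = (o + 4m + p) / 6
= (5 + 4×12 + 17) / 6
= (5 + 48 + 17) / 6
= 70 / 6
= 11.67


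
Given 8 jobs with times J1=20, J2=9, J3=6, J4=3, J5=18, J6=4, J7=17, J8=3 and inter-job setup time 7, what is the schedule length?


Makespan = Σ processing + (n-1) × setup
= (20 + 9 + 6 + 3 + 18 + 4 + 17 + 3) + (8-1)×7
= 80 + 49
= 129 time units


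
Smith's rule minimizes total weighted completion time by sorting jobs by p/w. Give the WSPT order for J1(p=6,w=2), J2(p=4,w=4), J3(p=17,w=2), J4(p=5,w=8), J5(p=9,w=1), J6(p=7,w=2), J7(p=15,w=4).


WSPT (Smith's rule): sort by p/w ascending
  J4: p/w = 5/8 = 0.625
  J2: p/w = 4/4 = 1.000
  J1: p/w = 6/2 = 3.000
  J6: p/w = 7/2 = 3.500
  J7: p/w = 15/4 = 3.750
  J3: p/w = 17/2 = 8.500
  J5: p/w = 9/1 = 9.000
Order: J4 → J2 → J1 → J6 → J7 → J3 → J5


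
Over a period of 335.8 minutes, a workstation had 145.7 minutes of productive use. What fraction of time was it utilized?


Utilization = busy / total × 100
= 145.7 / 335.8 × 100
= 43.4%


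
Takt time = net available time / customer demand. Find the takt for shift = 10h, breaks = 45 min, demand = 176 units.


Available = 10×60 - 45 = 555 min
Takt time = 555 / 176
= 3.15 min/unit


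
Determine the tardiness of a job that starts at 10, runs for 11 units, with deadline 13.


Completion = start + processing = 10 + 11 = 21
Tardiness = max(0, C - d) = max(0, 21 - 13)
= max(0, 8)
= 8


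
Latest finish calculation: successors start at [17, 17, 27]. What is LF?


LF = min of all successor start times
Successors start at: [17, 17, 27]
LF = min(17, 17, 27)
= 17


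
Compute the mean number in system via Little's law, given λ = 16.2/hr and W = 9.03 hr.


Little's law: L = λ × W
= 16.2 × 9.03
= 146.29


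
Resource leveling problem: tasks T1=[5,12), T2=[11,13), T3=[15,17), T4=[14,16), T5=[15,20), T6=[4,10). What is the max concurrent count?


Check each time point for overlaps:
  t=15: 3 tasks active (T3, T4, T5)
Max concurrent = 3


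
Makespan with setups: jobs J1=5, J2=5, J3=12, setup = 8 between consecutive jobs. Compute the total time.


Makespan = Σ processing + (n-1) × setup
= (5 + 5 + 12) + (3-1)×8
= 22 + 16
= 38 time units


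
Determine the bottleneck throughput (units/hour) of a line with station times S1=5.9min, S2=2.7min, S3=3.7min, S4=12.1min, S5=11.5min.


Bottleneck = longest station time
Station times: [5.9, 2.7, 3.7, 12.1, 11.5]
Max = 12.1 min
Rate = 60 / 12.1
= 4.96 units/hour (bottleneck: 12.1min)


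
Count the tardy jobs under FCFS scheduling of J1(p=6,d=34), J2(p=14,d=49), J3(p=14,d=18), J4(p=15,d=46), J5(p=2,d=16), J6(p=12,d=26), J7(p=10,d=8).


Completion vs due date:
  J1: C=6, d=34 → on time
  J2: C=20, d=49 → on time
  J3: C=34, d=18 → TARDY
  J4: C=49, d=46 → TARDY
  J5: C=51, d=16 → TARDY
  J6: C=63, d=26 → TARDY
  J7: C=73, d=8 → TARDY
Tardy jobs: J3, J4, J5, J6, J7
Count = 5


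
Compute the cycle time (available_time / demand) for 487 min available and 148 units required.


Cycle time = available time / demand
= 487 / 148
= 3.29 min/unit


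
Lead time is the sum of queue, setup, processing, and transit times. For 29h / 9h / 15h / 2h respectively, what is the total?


Lead time = queue + setup + processing + transit
= 29 + 9 + 15 + 2
= 55 hours


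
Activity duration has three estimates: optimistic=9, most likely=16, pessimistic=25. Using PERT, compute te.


te = (o + 4m + p) / 6
= (9 + 4×16 + 25) / 6
= (9 + 64 + 25) / 6
= 98 / 6
= 16.33


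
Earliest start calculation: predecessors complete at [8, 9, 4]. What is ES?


ES = max of all predecessor completion times
Predecessors: [8, 9, 4]
ES = max(8, 9, 4)
= 9


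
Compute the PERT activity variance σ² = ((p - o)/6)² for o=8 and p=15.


σ² = ((p - o) / 6)² = (p - o)² / 36
= (15 - 8)² / 36
= 7² / 36
= 49 / 36
= 1.3611


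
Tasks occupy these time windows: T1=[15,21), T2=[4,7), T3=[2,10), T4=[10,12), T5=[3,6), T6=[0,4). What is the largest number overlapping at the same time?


Check each time point for overlaps:
  t=3: 3 tasks active (T3, T5, T6)
Max concurrent = 3


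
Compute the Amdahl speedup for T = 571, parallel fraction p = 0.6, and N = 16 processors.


Amdahl's law: T_p = T × ((1-p) + p/N)
= 571 × ((1-0.6) + 0.6/16)
= 571 × (0.40 + 0.0375)
= 571 × 0.4375
= 249.81
Speedup = 571/249.81
= 2.29×


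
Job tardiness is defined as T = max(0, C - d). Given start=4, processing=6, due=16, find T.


Completion = start + processing = 4 + 6 = 10
Tardiness = max(0, C - d) = max(0, 10 - 16)
= max(0, -6)
= 0


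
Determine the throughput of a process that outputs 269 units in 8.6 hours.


Throughput = units / time
= 269 / 8.6
= 31.3 units/hour


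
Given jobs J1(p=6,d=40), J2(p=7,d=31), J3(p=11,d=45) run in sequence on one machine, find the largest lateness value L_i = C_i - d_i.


Lateness per job (L = C - d):
  J1: C=6, d=40, L=-34
  J2: C=13, d=31, L=-18
  J3: C=24, d=45, L=-21
Lmax = max(-34, -18, -21)
= -18


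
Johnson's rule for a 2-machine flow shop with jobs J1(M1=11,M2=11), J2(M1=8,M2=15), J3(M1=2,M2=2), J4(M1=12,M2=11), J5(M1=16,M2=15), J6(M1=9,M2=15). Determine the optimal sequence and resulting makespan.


Johnson's rule:
Group 1 (M1≤M2, sort by M1): ['J3', 'J2', 'J6', 'J1']
Group 2 (M1>M2, sort desc M2): ['J5', 'J4']
Sequence: J3 → J2 → J6 → J1 → J5 → J4
Makespan calculation:
  J3: M1 done=2, M2 done=4
  J2: M1 done=10, M2 done=25
  J6: M1 done=19, M2 done=40
  J1: M1 done=30, M2 done=51
  J5: M1 done=46, M2 done=66
  J4: M1 done=58, M2 done=77
= Sequence: J3 → J2 → J6 → J1 → J5 → J4, Makespan: 77


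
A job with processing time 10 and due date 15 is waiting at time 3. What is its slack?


Slack = due - current_time - processing
= 15 - 3 - 10
= 2


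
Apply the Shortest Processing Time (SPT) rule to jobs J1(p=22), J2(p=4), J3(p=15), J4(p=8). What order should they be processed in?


SPT: sort by shortest processing time
  J2: p=4
  J4: p=8
  J3: p=15
  J1: p=22
Order: J2 → J4 → J3 → J1


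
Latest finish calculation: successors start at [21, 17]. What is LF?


LF = min of all successor start times
Successors start at: [21, 17]
LF = min(21, 17)
= 17


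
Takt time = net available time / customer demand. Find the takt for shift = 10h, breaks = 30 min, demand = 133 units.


Available = 10×60 - 30 = 570 min
Takt time = 570 / 133
= 4.29 min/unit


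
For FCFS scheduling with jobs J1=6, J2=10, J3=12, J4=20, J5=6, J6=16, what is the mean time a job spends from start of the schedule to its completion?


Completion times:
  J1: completes at 6
  J2: completes at 16
  J3: completes at 28
  J4: completes at 48
  J5: completes at 54
  J6: completes at 70
Sum = 222
Average = 222/6
= 37.00


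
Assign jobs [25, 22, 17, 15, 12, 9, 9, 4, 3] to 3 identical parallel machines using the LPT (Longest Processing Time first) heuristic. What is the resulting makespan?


Jobs (LPT sorted): [25, 22, 17, 15, 12, 9, 9, 4, 3]
Machines: 3
  J=25 → Machine 1 (load: 0+25=25)
  J=22 → Machine 2 (load: 0+22=22)
  J=17 → Machine 3 (load: 0+17=17)
  J=15 → Machine 3 (load: 17+15=32)
  J=12 → Machine 2 (load: 22+12=34)
  J=9 → Machine 1 (load: 25+9=34)
  J=9 → Machine 3 (load: 32+9=41)
  J=4 → Machine 1 (load: 34+4=38)
  J=3 → Machine 2 (load: 34+3=37)
Machine loads: [38, 37, 41]
Makespan = max = 41 time units


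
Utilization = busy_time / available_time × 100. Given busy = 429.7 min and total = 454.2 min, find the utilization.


Utilization = busy / total × 100
= 429.7 / 454.2 × 100
= 94.6%


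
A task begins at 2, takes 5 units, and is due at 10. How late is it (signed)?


Completion = 2 + 5 = 7
Lateness = C - d = 7 - 10
= -3


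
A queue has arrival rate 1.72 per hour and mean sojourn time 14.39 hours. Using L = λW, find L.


Little's law: L = λ × W
= 1.72 × 14.39
= 24.75


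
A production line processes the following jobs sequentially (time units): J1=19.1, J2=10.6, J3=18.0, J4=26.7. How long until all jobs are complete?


Sequential makespan: sum all processing times
= 19.1 + 10.6 + 18.0 + 26.7
= 74.4 time units


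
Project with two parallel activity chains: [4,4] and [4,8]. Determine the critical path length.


Path A: 4 + 4 = 8
Path B: 4 + 8 = 12
Critical path = longest = max(8, 12)
= 12 (Path B)


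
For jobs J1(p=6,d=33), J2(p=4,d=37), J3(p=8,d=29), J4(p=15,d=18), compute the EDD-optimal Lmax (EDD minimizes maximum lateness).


EDD order: J4 → J3 → J1 → J2
Completion and lateness:
  J4: C=15, d=18, L=15-18=-3
  J3: C=23, d=29, L=23-29=-6
  J1: C=29, d=33, L=29-33=-4
  J2: C=33, d=37, L=33-37=-4
Lmax = max(-3, -6, -4, -4)
= -3


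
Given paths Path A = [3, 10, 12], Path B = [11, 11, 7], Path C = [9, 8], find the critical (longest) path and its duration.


Path A: 3 + 10 + 12 = 25
Path B: 11 + 11 + 7 = 29
Path C: 9 + 8 = 17
Critical path = longest = max(25, 29, 17)
= 29 (Path B)


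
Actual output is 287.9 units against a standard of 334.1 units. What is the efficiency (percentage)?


Efficiency = (actual / standard) × 100
= (287.9 / 334.1) × 100
= 86.2%


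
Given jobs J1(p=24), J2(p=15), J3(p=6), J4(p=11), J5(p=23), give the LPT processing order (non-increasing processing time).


LPT: sort by longest processing time first
  J1: p=24
  J5: p=23
  J2: p=15
  J4: p=11
  J3: p=6
Order: J1 → J5 → J2 → J4 → J3


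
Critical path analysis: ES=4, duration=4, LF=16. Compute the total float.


EF = ES + duration = 4 + 4 = 8
LS = LF - duration = 16 - 4 = 12
Total Float = LF - EF = 16 - 8
(or LS - ES = 12 - 4)
= 8


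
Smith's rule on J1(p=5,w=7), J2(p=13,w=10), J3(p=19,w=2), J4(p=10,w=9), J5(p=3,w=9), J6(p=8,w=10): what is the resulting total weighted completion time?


WSPT order (by p/w): J5 → J1 → J6 → J4 → J2 → J3
  J5: C=3, w·C=9×3=27
  J1: C=8, w·C=7×8=56
  J6: C=16, w·C=10×16=160
  J4: C=26, w·C=9×26=234
  J2: C=39, w·C=10×39=390
  J3: C=58, w·C=2×58=116
Σ w·C = 983
= 983


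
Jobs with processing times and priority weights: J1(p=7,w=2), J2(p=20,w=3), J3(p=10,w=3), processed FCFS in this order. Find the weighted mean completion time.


Completion times:
  J1: C=7, w×C=2×7=14
  J2: C=27, w×C=3×27=81
  J3: C=37, w×C=3×37=111
Sum w×C = 206
Sum w = 8
Weighted avg = 206/8
= 25.75


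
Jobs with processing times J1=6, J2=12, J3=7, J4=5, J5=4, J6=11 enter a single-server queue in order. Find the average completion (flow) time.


Completion times:
  J1: completes at 6
  J2: completes at 18
  J3: completes at 25
  J4: completes at 30
  J5: completes at 34
  J6: completes at 45
Sum = 158
Average = 158/6
= 26.33


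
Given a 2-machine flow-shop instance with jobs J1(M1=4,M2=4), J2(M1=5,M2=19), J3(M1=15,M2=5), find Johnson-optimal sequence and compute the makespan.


Johnson's rule:
Group 1 (M1≤M2, sort by M1): ['J1', 'J2']
Group 2 (M1>M2, sort desc M2): ['J3']
Sequence: J1 → J2 → J3
Makespan calculation:
  J1: M1 done=4, M2 done=8
  J2: M1 done=9, M2 done=28
  J3: M1 done=24, M2 done=33
= Sequence: J1 → J2 → J3, Makespan: 33


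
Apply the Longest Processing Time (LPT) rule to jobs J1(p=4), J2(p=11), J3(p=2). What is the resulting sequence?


LPT: sort by longest processing time first
  J2: p=11
  J1: p=4
  J3: p=2
Order: J2 → J1 → J3


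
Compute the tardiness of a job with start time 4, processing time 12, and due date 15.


Completion = start + processing = 4 + 12 = 16
Tardiness = max(0, C - d) = max(0, 16 - 15)
= max(0, 1)
= 1


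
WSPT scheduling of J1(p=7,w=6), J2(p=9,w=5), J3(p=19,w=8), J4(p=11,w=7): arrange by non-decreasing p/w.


WSPT (Smith's rule): sort by p/w ascending
  J1: p/w = 7/6 = 1.167
  J4: p/w = 11/7 = 1.571
  J2: p/w = 9/5 = 1.800
  J3: p/w = 19/8 = 2.375
Order: J1 → J4 → J2 → J3


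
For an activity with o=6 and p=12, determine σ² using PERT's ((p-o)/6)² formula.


σ² = ((p - o) / 6)² = (p - o)² / 36
= (12 - 6)² / 36
= 6² / 36
= 36 / 36
= 1.0000


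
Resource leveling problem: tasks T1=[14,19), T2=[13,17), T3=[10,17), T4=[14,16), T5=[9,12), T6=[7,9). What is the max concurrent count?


Check each time point for overlaps:
  t=14: 4 tasks active (T1, T2, T3, T4)
Max concurrent = 4


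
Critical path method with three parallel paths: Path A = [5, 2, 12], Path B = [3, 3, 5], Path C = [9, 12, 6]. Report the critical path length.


Path A: 5 + 2 + 12 = 19
Path B: 3 + 3 + 5 = 11
Path C: 9 + 12 + 6 = 27
Critical path = longest = max(19, 11, 27)
= 27 (Path C)


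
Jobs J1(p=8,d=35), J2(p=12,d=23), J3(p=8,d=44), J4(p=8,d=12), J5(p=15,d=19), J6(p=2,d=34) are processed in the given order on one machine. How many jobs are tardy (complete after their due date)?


Completion vs due date:
  J1: C=8, d=35 → on time
  J2: C=20, d=23 → on time
  J3: C=28, d=44 → on time
  J4: C=36, d=12 → TARDY
  J5: C=51, d=19 → TARDY
  J6: C=53, d=34 → TARDY
Tardy jobs: J4, J5, J6
Count = 3


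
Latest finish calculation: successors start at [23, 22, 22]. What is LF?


LF = min of all successor start times
Successors start at: [23, 22, 22]
LF = min(23, 22, 22)
= 22


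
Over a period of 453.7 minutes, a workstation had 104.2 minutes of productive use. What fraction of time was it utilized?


Utilization = busy / total × 100
= 104.2 / 453.7 × 100
= 23.0%


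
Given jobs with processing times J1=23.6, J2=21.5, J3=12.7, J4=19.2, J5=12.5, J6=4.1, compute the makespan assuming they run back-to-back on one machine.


Sequential makespan: sum all processing times
= 23.6 + 21.5 + 12.7 + 19.2 + 12.5 + 4.1
= 93.6 time units


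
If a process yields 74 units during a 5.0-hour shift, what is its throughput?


Throughput = units / time
= 74 / 5.0
= 14.8 units/hour


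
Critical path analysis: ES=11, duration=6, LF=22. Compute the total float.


EF = ES + duration = 11 + 6 = 17
LS = LF - duration = 22 - 6 = 16
Total Float = LF - EF = 22 - 17
(or LS - ES = 16 - 11)
= 5


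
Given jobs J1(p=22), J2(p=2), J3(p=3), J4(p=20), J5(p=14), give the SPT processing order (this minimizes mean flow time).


SPT: sort by shortest processing time
  J2: p=2
  J3: p=3
  J5: p=14
  J4: p=20
  J1: p=22
Order: J2 → J3 → J5 → J4 → J1


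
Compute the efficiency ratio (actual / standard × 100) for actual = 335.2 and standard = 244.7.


Efficiency = (actual / standard) × 100
= (335.2 / 244.7) × 100
= 137.0%
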